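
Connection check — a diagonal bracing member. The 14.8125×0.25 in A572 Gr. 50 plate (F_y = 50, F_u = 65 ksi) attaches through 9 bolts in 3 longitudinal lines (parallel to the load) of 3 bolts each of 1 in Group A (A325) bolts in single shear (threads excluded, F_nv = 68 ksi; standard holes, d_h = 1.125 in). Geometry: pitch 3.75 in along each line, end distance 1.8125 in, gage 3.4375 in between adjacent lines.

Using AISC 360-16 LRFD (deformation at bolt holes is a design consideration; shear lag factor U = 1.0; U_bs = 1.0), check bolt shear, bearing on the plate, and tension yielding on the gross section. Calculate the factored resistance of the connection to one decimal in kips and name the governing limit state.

166.6 kips (gross-section yield governs)

Bolt shear: A_b = π(1)²/4 = 0.7854 in². φR_n = 0.75 × 68 × 0.7854 × 9 × 1 = 360.5 kips.
Bearing (0.25 in plate, F_u = 65 ksi): end bolts L_c = 1.8125 − 1.125/2 = 1.25, R_n = min(1.2×1.25×0.25×65, 2.4×1×0.25×65) = 24.375 kips/bolt; interior L_c = 3.75 − 1.125 = 2.625, R_n = 39 kips/bolt. φR_n = 0.75 × (3×24.375 + 6×39) = 230.3 kips.
Tension yield (gross): A_g = 14.8125×0.25 = 3.7031 in². φR_n = 0.90 × 50 × 3.7031 = 166.6 kips.
Governing: min(360.5, 230.3, 166.6) = 166.6 kips → gross-section yield.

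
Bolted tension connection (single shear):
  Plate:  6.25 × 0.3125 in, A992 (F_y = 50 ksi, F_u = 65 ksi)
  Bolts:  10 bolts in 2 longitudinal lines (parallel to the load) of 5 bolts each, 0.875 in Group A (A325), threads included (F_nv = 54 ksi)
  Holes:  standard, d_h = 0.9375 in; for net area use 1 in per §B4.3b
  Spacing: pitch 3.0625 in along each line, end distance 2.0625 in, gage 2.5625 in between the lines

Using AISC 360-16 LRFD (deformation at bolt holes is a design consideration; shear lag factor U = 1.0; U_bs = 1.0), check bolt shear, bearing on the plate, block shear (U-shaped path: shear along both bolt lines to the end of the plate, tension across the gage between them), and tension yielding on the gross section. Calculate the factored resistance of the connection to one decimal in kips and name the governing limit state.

Bolt shear: A_b = π(0.875)²/4 = 0.60132 in². φR_n = 0.75 × 54 × 0.60132 × 10 × 1 = 243.5 kips.
Bearing (0.3125 in plate, F_u = 65 ksi): end bolts L_c = 2.0625 − 0.9375/2 = 1.59375, R_n = min(1.2×1.59375×0.3125×65, 2.4×0.875×0.3125×65) = 38.848 kips/bolt; interior L_c = 3.0625 − 0.9375 = 2.125, R_n = 42.656 kips/bolt. φR_n = 0.75 × (2×38.848 + 8×42.656) = 314.2 kips.
Block shear: shear path 2×[2.0625+4×3.0625] = 2×14.3125 in, A_gv = 8.9453, A_nv = 2×(14.3125 − 4.5×1)×0.3125 = 6.1328 in²; tension across gage: (2.5625 − 1×1)×0.3125 = 0.48828 in². R_n = min(0.6×65×6.1328, 0.6×50×8.9453) + 1.0×65×0.48828 = min(239.18, 268.36) + 31.738 = 270.92 kips. φR_n = 0.75 × 270.92 = 203.2 kips.
Tension yield (gross): A_g = 6.25×0.3125 = 1.9531 in². φR_n = 0.90 × 50 × 1.9531 = 87.9 kips.
Governing: min(243.5, 314.2, 203.2, 87.9) = 87.9 kips → gross-section yield.

87.9 kips (gross-section yield governs)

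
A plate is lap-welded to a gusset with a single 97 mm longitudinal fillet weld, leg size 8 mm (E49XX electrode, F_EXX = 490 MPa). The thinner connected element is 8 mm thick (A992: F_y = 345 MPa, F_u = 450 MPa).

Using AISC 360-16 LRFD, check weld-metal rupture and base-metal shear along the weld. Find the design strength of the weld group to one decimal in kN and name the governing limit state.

Weld metal: throat = 0.707×8 = 5.656 mm, L = 97 mm. φR_n = 0.75 × 0.6 × 490 × 5.656 × 97 = 121.0 kN.
Base metal shear (8 mm plate): yield φR_n = 1.0×0.6×345×8×97 = 160.6 kN; rupture φR_n = 0.75×0.6×450×8×97 = 157.1 kN; take 157.1 kN (rupture).
Governing: min(121.0, 157.1) = 121.0 kN → weld metal.

121.0 kN (weld metal governs)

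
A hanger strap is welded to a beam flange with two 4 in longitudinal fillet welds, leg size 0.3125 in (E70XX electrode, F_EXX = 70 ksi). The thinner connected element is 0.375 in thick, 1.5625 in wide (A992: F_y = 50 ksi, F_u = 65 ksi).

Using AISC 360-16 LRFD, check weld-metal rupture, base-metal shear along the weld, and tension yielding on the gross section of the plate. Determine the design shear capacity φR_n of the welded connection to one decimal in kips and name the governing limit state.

Weld metal: throat = 0.707×0.3125 = 0.22094 in, L = 2×4 = 8 in. φR_n = 0.75 × 0.6 × 70 × 0.22094 × 8 = 55.7 kips.
Base metal shear (0.375 in plate): yield φR_n = 1.0×0.6×50×0.375×8 = 90.0 kips; rupture φR_n = 0.75×0.6×65×0.375×8 = 87.8 kips; take 87.8 kips (rupture).
Tension yield (gross): A_g = 1.5625×0.375 = 0.58594 in². φR_n = 0.90 × 50 × 0.58594 = 26.4 kips.
Governing: min(55.7, 87.8, 26.4) = 26.4 kips → gross-section yield.

26.4 kips (gross-section yield governs)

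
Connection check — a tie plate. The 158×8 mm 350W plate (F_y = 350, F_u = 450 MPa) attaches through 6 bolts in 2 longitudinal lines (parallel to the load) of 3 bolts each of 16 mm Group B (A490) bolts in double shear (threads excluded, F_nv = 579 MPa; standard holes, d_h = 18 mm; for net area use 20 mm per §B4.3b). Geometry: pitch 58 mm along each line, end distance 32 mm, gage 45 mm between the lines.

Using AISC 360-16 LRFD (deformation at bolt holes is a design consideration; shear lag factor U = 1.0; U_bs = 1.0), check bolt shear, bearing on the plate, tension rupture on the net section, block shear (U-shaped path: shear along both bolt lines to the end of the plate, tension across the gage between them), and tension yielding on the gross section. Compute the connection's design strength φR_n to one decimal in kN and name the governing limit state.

318.6 kN (net-section rupture governs)

Bolt shear: A_b = π(16)²/4 = 201.06 mm². φR_n = 0.75 × 579 × 201.06 × 6 × 2 = 1047.7 kN.
Bearing (8 mm plate, F_u = 450 MPa): end bolts L_c = 32 − 18/2 = 23, R_n = min(1.2×23×8×450, 2.4×16×8×450) = 99.36 kN/bolt; interior L_c = 58 − 18 = 40, R_n = 138.24 kN/bolt. φR_n = 0.75 × (2×99.36 + 4×138.24) = 563.8 kN.
Tension rupture (net): A_n = (158 − 2×20)×8 = 944 mm² (U = 1.0, A_e = A_n). φR_n = 0.75 × 450 × 944 = 318.6 kN.
Block shear: shear path 2×[32+2×58] = 2×148 mm, A_gv = 2368, A_nv = 2×(148 − 2.5×20)×8 = 1568 mm²; tension across gage: (45 − 1×20)×8 = 200 mm². R_n = min(0.6×450×1568, 0.6×350×2368) + 1.0×450×200 = min(423.36, 497.28) + 90 = 513.36 kN. φR_n = 0.75 × 513.36 = 385.0 kN.
Tension yield (gross): A_g = 158×8 = 1264 mm². φR_n = 0.90 × 350 × 1264 = 398.2 kN.
Governing: min(1047.7, 563.8, 318.6, 385.0, 398.2) = 318.6 kN → net-section rupture.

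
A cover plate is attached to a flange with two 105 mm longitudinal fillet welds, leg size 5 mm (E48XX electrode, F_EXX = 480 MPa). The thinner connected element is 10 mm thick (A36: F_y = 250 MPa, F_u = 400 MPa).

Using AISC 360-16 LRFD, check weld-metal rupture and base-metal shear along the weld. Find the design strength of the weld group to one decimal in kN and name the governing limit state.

160.3 kN (weld metal governs)

Weld metal: throat = 0.707×5 = 3.535 mm, L = 2×105 = 210 mm. φR_n = 0.75 × 0.6 × 480 × 3.535 × 210 = 160.3 kN.
Base metal shear (10 mm plate): yield φR_n = 1.0×0.6×250×10×210 = 315.0 kN; rupture φR_n = 0.75×0.6×400×10×210 = 378.0 kN; take 315.0 kN (yield).
Governing: min(160.3, 315.0) = 160.3 kN → weld metal.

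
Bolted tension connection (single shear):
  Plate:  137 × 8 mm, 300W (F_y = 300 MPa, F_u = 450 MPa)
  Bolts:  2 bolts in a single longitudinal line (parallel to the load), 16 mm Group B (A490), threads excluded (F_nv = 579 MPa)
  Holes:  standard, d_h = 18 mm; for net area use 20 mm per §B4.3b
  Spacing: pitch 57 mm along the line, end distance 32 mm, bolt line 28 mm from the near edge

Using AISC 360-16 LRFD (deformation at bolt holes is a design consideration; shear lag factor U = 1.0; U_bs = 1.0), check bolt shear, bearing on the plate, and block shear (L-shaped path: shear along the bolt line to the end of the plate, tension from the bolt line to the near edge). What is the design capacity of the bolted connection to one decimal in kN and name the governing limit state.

Bolt shear: A_b = π(16)²/4 = 201.06 mm². φR_n = 0.75 × 579 × 201.06 × 2 × 1 = 174.6 kN.
Bearing (8 mm plate, F_u = 450 MPa): end bolts L_c = 32 − 18/2 = 23, R_n = min(1.2×23×8×450, 2.4×16×8×450) = 99.36 kN/bolt; interior L_c = 57 − 18 = 39, R_n = 138.24 kN/bolt. φR_n = 0.75 × (1×99.36 + 1×138.24) = 178.2 kN.
Block shear: shear path 1×[32+1×57] = 1×89 mm, A_gv = 712, A_nv = 1×(89 − 1.5×20)×8 = 472 mm²; tension to near edge: (28 − 0.5×20)×8 = 144 mm². R_n = min(0.6×450×472, 0.6×300×712) + 1.0×450×144 = min(127.44, 128.16) + 64.8 = 192.24 kN. φR_n = 0.75 × 192.24 = 144.2 kN.
Governing: min(174.6, 178.2, 144.2) = 144.2 kN → block shear.

144.2 kN (block shear governs)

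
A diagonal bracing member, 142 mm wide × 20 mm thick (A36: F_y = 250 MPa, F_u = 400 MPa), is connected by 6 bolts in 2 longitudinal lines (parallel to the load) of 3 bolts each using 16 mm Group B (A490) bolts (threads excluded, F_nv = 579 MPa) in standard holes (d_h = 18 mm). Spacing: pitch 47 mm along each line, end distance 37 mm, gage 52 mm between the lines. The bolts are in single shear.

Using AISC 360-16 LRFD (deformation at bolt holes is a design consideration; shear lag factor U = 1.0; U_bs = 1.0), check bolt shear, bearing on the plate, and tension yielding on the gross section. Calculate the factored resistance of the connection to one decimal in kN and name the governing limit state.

523.9 kN (bolt shear governs)

Bolt shear: A_b = π(16)²/4 = 201.06 mm². φR_n = 0.75 × 579 × 201.06 × 6 × 1 = 523.9 kN.
Bearing (20 mm plate, F_u = 400 MPa): end bolts L_c = 37 − 18/2 = 28, R_n = min(1.2×28×20×400, 2.4×16×20×400) = 268.8 kN/bolt; interior L_c = 47 − 18 = 29, R_n = 278.4 kN/bolt. φR_n = 0.75 × (2×268.8 + 4×278.4) = 1238.4 kN.
Tension yield (gross): A_g = 142×20 = 2840 mm². φR_n = 0.90 × 250 × 2840 = 639.0 kN.
Governing: min(523.9, 1238.4, 639.0) = 523.9 kN → bolt shear.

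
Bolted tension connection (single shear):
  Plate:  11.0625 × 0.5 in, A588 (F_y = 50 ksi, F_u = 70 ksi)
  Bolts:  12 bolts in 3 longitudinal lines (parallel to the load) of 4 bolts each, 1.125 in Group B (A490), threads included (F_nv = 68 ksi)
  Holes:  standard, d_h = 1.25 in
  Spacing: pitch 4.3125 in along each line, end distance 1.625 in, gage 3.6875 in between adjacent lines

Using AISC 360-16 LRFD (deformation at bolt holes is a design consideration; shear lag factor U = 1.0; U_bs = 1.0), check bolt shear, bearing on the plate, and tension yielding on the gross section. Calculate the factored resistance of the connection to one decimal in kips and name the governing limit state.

Bolt shear: A_b = π(1.125)²/4 = 0.99402 in². φR_n = 0.75 × 68 × 0.99402 × 12 × 1 = 608.3 kips.
Bearing (0.5 in plate, F_u = 70 ksi): end bolts L_c = 1.625 − 1.25/2 = 1, R_n = min(1.2×1×0.5×70, 2.4×1.125×0.5×70) = 42 kips/bolt; interior L_c = 4.3125 − 1.25 = 3.0625, R_n = 94.5 kips/bolt. φR_n = 0.75 × (3×42 + 9×94.5) = 732.4 kips.
Tension yield (gross): A_g = 11.0625×0.5 = 5.5313 in². φR_n = 0.90 × 50 × 5.5313 = 248.9 kips.
Governing: min(608.3, 732.4, 248.9) = 248.9 kips → gross-section yield.

248.9 kips (gross-section yield governs)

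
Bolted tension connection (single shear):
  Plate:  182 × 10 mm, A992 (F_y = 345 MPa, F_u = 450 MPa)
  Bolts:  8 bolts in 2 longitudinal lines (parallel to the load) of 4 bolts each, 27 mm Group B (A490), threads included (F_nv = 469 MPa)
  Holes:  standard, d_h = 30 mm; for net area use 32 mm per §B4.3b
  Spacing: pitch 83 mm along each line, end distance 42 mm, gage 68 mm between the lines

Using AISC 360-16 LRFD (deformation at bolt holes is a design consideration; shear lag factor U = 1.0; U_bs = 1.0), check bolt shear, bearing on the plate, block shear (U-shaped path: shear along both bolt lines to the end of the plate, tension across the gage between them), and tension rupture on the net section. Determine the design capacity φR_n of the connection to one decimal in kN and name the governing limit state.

398.3 kN (net-section rupture governs)

Bolt shear: A_b = π(27)²/4 = 572.56 mm². φR_n = 0.75 × 469 × 572.56 × 8 × 1 = 1611.2 kN.
Bearing (10 mm plate, F_u = 450 MPa): end bolts L_c = 42 − 30/2 = 27, R_n = min(1.2×27×10×450, 2.4×27×10×450) = 145.8 kN/bolt; interior L_c = 83 − 30 = 53, R_n = 286.2 kN/bolt. φR_n = 0.75 × (2×145.8 + 6×286.2) = 1506.6 kN.
Block shear: shear path 2×[42+3×83] = 2×291 mm, A_gv = 5820, A_nv = 2×(291 − 3.5×32)×10 = 3580 mm²; tension across gage: (68 − 1×32)×10 = 360 mm². R_n = min(0.6×450×3580, 0.6×345×5820) + 1.0×450×360 = min(966.6, 1204.7) + 162 = 1128.6 kN. φR_n = 0.75 × 1128.6 = 846.5 kN.
Tension rupture (net): A_n = (182 − 2×32)×10 = 1180 mm² (U = 1.0, A_e = A_n). φR_n = 0.75 × 450 × 1180 = 398.3 kN.
Governing: min(1611.2, 1506.6, 846.5, 398.3) = 398.3 kN → net-section rupture.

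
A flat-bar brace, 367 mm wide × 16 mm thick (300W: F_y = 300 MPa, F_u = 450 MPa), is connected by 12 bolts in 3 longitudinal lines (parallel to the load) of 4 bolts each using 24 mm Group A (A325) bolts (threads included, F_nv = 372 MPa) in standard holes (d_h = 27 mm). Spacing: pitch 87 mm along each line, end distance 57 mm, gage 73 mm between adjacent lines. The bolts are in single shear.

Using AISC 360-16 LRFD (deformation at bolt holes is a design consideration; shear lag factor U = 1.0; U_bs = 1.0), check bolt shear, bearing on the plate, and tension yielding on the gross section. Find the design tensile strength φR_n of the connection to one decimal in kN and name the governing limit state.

1514.6 kN (bolt shear governs)

Bolt shear: A_b = π(24)²/4 = 452.39 mm². φR_n = 0.75 × 372 × 452.39 × 12 × 1 = 1514.6 kN.
Bearing (16 mm plate, F_u = 450 MPa): end bolts L_c = 57 − 27/2 = 43.5, R_n = min(1.2×43.5×16×450, 2.4×24×16×450) = 375.84 kN/bolt; interior L_c = 87 − 27 = 60, R_n = 414.72 kN/bolt. φR_n = 0.75 × (3×375.84 + 9×414.72) = 3645.0 kN.
Tension yield (gross): A_g = 367×16 = 5872 mm². φR_n = 0.90 × 300 × 5872 = 1585.4 kN.
Governing: min(1514.6, 3645.0, 1585.4) = 1514.6 kN → bolt shear.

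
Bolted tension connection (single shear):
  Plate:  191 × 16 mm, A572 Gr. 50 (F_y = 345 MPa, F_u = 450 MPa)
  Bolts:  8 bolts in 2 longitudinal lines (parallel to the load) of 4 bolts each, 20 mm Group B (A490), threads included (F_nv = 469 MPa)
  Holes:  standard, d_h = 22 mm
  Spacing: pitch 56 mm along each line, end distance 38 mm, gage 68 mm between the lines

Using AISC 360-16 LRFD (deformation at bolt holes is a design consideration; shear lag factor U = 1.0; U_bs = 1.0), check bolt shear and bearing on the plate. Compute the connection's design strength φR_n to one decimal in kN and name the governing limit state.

884.0 kN (bolt shear governs)

Bolt shear: A_b = π(20)²/4 = 314.16 mm². φR_n = 0.75 × 469 × 314.16 × 8 × 1 = 884.0 kN.
Bearing (16 mm plate, F_u = 450 MPa): end bolts L_c = 38 − 22/2 = 27, R_n = min(1.2×27×16×450, 2.4×20×16×450) = 233.28 kN/bolt; interior L_c = 56 − 22 = 34, R_n = 293.76 kN/bolt. φR_n = 0.75 × (2×233.28 + 6×293.76) = 1671.8 kN.
Governing: min(884.0, 1671.8) = 884.0 kN → bolt shear.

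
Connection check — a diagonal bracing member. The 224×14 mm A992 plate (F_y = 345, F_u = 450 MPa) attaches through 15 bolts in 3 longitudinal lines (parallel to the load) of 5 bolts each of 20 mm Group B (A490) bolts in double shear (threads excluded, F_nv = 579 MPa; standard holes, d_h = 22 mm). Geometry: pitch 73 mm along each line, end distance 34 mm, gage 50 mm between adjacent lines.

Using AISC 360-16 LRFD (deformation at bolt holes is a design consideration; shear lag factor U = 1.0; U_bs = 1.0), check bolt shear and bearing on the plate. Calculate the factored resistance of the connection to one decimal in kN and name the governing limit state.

3112.8 kN (bearing governs)

Bolt shear: A_b = π(20)²/4 = 314.16 mm². φR_n = 0.75 × 579 × 314.16 × 15 × 2 = 4092.7 kN.
Bearing (14 mm plate, F_u = 450 MPa): end bolts L_c = 34 − 22/2 = 23, R_n = min(1.2×23×14×450, 2.4×20×14×450) = 173.88 kN/bolt; interior L_c = 73 − 22 = 51, R_n = 302.4 kN/bolt. φR_n = 0.75 × (3×173.88 + 12×302.4) = 3112.8 kN.
Governing: min(4092.7, 3112.8) = 3112.8 kN → bearing.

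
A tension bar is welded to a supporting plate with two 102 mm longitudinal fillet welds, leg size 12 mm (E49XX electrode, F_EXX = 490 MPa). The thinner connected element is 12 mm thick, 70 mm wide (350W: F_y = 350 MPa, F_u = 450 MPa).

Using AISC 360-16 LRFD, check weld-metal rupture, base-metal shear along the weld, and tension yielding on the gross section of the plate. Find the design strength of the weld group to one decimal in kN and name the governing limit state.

264.6 kN (gross-section yield governs)

Weld metal: throat = 0.707×12 = 8.484 mm, L = 2×102 = 204 mm. φR_n = 0.75 × 0.6 × 490 × 8.484 × 204 = 381.6 kN.
Base metal shear (12 mm plate): yield φR_n = 1.0×0.6×350×12×204 = 514.1 kN; rupture φR_n = 0.75×0.6×450×12×204 = 495.7 kN; take 495.7 kN (rupture).
Tension yield (gross): A_g = 70×12 = 840 mm². φR_n = 0.90 × 350 × 840 = 264.6 kN.
Governing: min(381.6, 495.7, 264.6) = 264.6 kN → gross-section yield.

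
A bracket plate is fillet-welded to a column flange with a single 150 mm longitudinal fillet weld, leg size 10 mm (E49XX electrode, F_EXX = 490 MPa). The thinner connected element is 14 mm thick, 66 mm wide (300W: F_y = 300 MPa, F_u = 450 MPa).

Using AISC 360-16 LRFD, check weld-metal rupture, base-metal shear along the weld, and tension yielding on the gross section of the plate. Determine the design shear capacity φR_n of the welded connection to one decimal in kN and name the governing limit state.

Weld metal: throat = 0.707×10 = 7.07 mm, L = 150 mm. φR_n = 0.75 × 0.6 × 490 × 7.07 × 150 = 233.8 kN.
Base metal shear (14 mm plate): yield φR_n = 1.0×0.6×300×14×150 = 378.0 kN; rupture φR_n = 0.75×0.6×450×14×150 = 425.3 kN; take 378.0 kN (yield).
Tension yield (gross): A_g = 66×14 = 924 mm². φR_n = 0.90 × 300 × 924 = 249.5 kN.
Governing: min(233.8, 378.0, 249.5) = 233.8 kN → weld metal.

233.8 kN (weld metal governs)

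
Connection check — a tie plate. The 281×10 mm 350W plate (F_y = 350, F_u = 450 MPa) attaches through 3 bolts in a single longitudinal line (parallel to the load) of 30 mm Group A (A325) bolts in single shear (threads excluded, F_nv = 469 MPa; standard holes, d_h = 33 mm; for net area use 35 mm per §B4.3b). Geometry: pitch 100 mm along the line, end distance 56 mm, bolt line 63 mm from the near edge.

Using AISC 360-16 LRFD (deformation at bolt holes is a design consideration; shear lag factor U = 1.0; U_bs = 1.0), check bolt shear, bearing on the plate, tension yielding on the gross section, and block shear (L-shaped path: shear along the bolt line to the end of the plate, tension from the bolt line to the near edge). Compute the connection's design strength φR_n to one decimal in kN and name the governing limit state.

494.8 kN (block shear governs)

Bolt shear: A_b = π(30)²/4 = 706.86 mm². φR_n = 0.75 × 469 × 706.86 × 3 × 1 = 745.9 kN.
Bearing (10 mm plate, F_u = 450 MPa): end bolts L_c = 56 − 33/2 = 39.5, R_n = min(1.2×39.5×10×450, 2.4×30×10×450) = 213.3 kN/bolt; interior L_c = 100 − 33 = 67, R_n = 324 kN/bolt. φR_n = 0.75 × (1×213.3 + 2×324) = 646.0 kN.
Tension yield (gross): A_g = 281×10 = 2810 mm². φR_n = 0.90 × 350 × 2810 = 885.2 kN.
Block shear: shear path 1×[56+2×100] = 1×256 mm, A_gv = 2560, A_nv = 1×(256 − 2.5×35)×10 = 1685 mm²; tension to near edge: (63 − 0.5×35)×10 = 455 mm². R_n = min(0.6×450×1685, 0.6×350×2560) + 1.0×450×455 = min(454.95, 537.6) + 204.75 = 659.7 kN. φR_n = 0.75 × 659.7 = 494.8 kN.
Governing: min(745.9, 646.0, 885.2, 494.8) = 494.8 kN → block shear.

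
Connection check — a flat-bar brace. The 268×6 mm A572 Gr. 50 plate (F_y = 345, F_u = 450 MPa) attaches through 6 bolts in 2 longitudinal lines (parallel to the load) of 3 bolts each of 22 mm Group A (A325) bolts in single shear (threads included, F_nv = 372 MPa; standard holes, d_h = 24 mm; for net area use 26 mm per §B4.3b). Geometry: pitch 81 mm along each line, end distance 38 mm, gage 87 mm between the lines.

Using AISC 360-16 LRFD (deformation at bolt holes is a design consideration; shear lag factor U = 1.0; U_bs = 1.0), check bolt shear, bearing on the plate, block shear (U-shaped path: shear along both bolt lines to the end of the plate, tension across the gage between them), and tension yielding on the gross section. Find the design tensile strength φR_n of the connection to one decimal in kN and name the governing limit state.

451.6 kN (block shear governs)

Bolt shear: A_b = π(22)²/4 = 380.13 mm². φR_n = 0.75 × 372 × 380.13 × 6 × 1 = 636.3 kN.
Bearing (6 mm plate, F_u = 450 MPa): end bolts L_c = 38 − 24/2 = 26, R_n = min(1.2×26×6×450, 2.4×22×6×450) = 84.24 kN/bolt; interior L_c = 81 − 24 = 57, R_n = 142.56 kN/bolt. φR_n = 0.75 × (2×84.24 + 4×142.56) = 554.0 kN.
Block shear: shear path 2×[38+2×81] = 2×200 mm, A_gv = 2400, A_nv = 2×(200 − 2.5×26)×6 = 1620 mm²; tension across gage: (87 − 1×26)×6 = 366 mm². R_n = min(0.6×450×1620, 0.6×345×2400) + 1.0×450×366 = min(437.4, 496.8) + 164.7 = 602.1 kN. φR_n = 0.75 × 602.1 = 451.6 kN.
Tension yield (gross): A_g = 268×6 = 1608 mm². φR_n = 0.90 × 345 × 1608 = 499.3 kN.
Governing: min(636.3, 554.0, 451.6, 499.3) = 451.6 kN → block shear.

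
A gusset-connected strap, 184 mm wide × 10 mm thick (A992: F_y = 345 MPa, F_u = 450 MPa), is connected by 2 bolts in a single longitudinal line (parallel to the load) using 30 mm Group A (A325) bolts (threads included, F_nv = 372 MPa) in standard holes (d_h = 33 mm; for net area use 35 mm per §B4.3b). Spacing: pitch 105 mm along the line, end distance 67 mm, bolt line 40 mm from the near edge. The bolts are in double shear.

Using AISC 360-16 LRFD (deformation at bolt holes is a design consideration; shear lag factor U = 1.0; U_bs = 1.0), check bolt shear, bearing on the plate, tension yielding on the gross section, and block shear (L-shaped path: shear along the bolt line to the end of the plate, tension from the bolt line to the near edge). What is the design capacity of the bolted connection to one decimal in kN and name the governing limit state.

317.9 kN (block shear governs)

Bolt shear: A_b = π(30)²/4 = 706.86 mm². φR_n = 0.75 × 372 × 706.86 × 2 × 2 = 788.9 kN.
Bearing (10 mm plate, F_u = 450 MPa): end bolts L_c = 67 − 33/2 = 50.5, R_n = min(1.2×50.5×10×450, 2.4×30×10×450) = 272.7 kN/bolt; interior L_c = 105 − 33 = 72, R_n = 324 kN/bolt. φR_n = 0.75 × (1×272.7 + 1×324) = 447.5 kN.
Tension yield (gross): A_g = 184×10 = 1840 mm². φR_n = 0.90 × 345 × 1840 = 571.3 kN.
Block shear: shear path 1×[67+1×105] = 1×172 mm, A_gv = 1720, A_nv = 1×(172 − 1.5×35)×10 = 1195 mm²; tension to near edge: (40 − 0.5×35)×10 = 225 mm². R_n = min(0.6×450×1195, 0.6×345×1720) + 1.0×450×225 = min(322.65, 356.04) + 101.25 = 423.9 kN. φR_n = 0.75 × 423.9 = 317.9 kN.
Governing: min(788.9, 447.5, 571.3, 317.9) = 317.9 kN → block shear.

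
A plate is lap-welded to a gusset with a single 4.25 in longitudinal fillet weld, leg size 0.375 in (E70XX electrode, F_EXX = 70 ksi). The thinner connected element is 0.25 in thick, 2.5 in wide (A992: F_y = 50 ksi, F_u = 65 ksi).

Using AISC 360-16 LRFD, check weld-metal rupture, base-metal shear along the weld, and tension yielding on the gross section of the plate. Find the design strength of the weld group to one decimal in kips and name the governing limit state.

28.1 kips (gross-section yield governs)

Weld metal: throat = 0.707×0.375 = 0.26513 in, L = 4.25 in. φR_n = 0.75 × 0.6 × 70 × 0.26513 × 4.25 = 35.5 kips.
Base metal shear (0.25 in plate): yield φR_n = 1.0×0.6×50×0.25×4.25 = 31.9 kips; rupture φR_n = 0.75×0.6×65×0.25×4.25 = 31.1 kips; take 31.1 kips (rupture).
Tension yield (gross): A_g = 2.5×0.25 = 0.625 in². φR_n = 0.90 × 50 × 0.625 = 28.1 kips.
Governing: min(35.5, 31.1, 28.1) = 28.1 kips → gross-section yield.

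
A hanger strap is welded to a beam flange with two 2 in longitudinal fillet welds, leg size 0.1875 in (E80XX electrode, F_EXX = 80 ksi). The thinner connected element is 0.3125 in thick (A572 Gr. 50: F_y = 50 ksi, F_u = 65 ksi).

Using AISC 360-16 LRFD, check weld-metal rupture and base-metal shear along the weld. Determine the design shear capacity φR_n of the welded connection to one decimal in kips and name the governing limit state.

19.1 kips (weld metal governs)

Weld metal: throat = 0.707×0.1875 = 0.13256 in, L = 2×2 = 4 in. φR_n = 0.75 × 0.6 × 80 × 0.13256 × 4 = 19.1 kips.
Base metal shear (0.3125 in plate): yield φR_n = 1.0×0.6×50×0.3125×4 = 37.5 kips; rupture φR_n = 0.75×0.6×65×0.3125×4 = 36.6 kips; take 36.6 kips (rupture).
Governing: min(19.1, 36.6) = 19.1 kips → weld metal.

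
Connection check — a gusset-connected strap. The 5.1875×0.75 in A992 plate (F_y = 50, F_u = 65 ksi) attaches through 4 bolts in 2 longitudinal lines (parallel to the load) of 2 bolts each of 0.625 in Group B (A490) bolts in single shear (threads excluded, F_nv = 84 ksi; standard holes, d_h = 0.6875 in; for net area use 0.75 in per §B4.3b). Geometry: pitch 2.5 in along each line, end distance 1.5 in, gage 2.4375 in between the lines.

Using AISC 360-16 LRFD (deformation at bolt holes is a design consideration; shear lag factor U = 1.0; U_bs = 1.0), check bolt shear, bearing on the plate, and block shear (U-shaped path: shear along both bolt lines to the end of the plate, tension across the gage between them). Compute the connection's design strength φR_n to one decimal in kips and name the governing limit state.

Bolt shear: A_b = π(0.625)²/4 = 0.3068 in². φR_n = 0.75 × 84 × 0.3068 × 4 × 1 = 77.3 kips.
Bearing (0.75 in plate, F_u = 65 ksi): end bolts L_c = 1.5 − 0.6875/2 = 1.15625, R_n = min(1.2×1.15625×0.75×65, 2.4×0.625×0.75×65) = 67.641 kips/bolt; interior L_c = 2.5 − 0.6875 = 1.8125, R_n = 73.125 kips/bolt. φR_n = 0.75 × (2×67.641 + 2×73.125) = 211.1 kips.
Block shear: shear path 2×[1.5+1×2.5] = 2×4 in, A_gv = 6, A_nv = 2×(4 − 1.5×0.75)×0.75 = 4.3125 in²; tension across gage: (2.4375 − 1×0.75)×0.75 = 1.2656 in². R_n = min(0.6×65×4.3125, 0.6×50×6) + 1.0×65×1.2656 = min(168.19, 180) + 82.264 = 250.45 kips. φR_n = 0.75 × 250.45 = 187.8 kips.
Governing: min(77.3, 211.1, 187.8) = 77.3 kips → bolt shear.

77.3 kips (bolt shear governs)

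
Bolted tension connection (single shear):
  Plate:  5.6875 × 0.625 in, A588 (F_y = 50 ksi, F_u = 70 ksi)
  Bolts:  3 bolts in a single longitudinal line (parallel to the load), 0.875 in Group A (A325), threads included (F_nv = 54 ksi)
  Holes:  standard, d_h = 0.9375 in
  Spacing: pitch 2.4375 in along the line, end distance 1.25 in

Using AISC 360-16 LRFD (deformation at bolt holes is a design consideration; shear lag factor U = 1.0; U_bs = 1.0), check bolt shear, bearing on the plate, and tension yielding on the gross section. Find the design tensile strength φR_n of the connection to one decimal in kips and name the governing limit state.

73.1 kips (bolt shear governs)

Bolt shear: A_b = π(0.875)²/4 = 0.60132 in². φR_n = 0.75 × 54 × 0.60132 × 3 × 1 = 73.1 kips.
Bearing (0.625 in plate, F_u = 70 ksi): end bolts L_c = 1.25 − 0.9375/2 = 0.78125, R_n = min(1.2×0.78125×0.625×70, 2.4×0.875×0.625×70) = 41.016 kips/bolt; interior L_c = 2.4375 − 0.9375 = 1.5, R_n = 78.75 kips/bolt. φR_n = 0.75 × (1×41.016 + 2×78.75) = 148.9 kips.
Tension yield (gross): A_g = 5.6875×0.625 = 3.5547 in². φR_n = 0.90 × 50 × 3.5547 = 160.0 kips.
Governing: min(73.1, 148.9, 160.0) = 73.1 kips → bolt shear.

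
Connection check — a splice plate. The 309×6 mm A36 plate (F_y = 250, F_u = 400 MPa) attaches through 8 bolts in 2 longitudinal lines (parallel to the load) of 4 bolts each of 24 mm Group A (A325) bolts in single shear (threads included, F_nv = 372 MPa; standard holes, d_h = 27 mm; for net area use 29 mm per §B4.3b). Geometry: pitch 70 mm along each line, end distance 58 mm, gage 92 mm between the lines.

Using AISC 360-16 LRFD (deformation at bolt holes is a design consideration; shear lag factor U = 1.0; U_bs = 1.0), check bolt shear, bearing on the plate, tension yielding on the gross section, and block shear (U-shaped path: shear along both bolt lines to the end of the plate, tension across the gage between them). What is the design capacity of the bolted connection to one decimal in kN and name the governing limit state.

417.2 kN (gross-section yield governs)

Bolt shear: A_b = π(24)²/4 = 452.39 mm². φR_n = 0.75 × 372 × 452.39 × 8 × 1 = 1009.7 kN.
Bearing (6 mm plate, F_u = 400 MPa): end bolts L_c = 58 − 27/2 = 44.5, R_n = min(1.2×44.5×6×400, 2.4×24×6×400) = 128.16 kN/bolt; interior L_c = 70 − 27 = 43, R_n = 123.84 kN/bolt. φR_n = 0.75 × (2×128.16 + 6×123.84) = 749.5 kN.
Tension yield (gross): A_g = 309×6 = 1854 mm². φR_n = 0.90 × 250 × 1854 = 417.2 kN.
Block shear: shear path 2×[58+3×70] = 2×268 mm, A_gv = 3216, A_nv = 2×(268 − 3.5×29)×6 = 1998 mm²; tension across gage: (92 − 1×29)×6 = 378 mm². R_n = min(0.6×400×1998, 0.6×250×3216) + 1.0×400×378 = min(479.52, 482.4) + 151.2 = 630.72 kN. φR_n = 0.75 × 630.72 = 473.0 kN.
Governing: min(1009.7, 749.5, 417.2, 473.0) = 417.2 kN → gross-section yield.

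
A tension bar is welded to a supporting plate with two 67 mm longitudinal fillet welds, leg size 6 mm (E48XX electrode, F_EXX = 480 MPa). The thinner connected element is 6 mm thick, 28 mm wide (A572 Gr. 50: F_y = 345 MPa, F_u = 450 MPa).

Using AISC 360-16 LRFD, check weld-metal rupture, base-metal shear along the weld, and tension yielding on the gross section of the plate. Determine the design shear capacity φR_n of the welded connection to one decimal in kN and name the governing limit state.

52.2 kN (gross-section yield governs)

Weld metal: throat = 0.707×6 = 4.242 mm, L = 2×67 = 134 mm. φR_n = 0.75 × 0.6 × 480 × 4.242 × 134 = 122.8 kN.
Base metal shear (6 mm plate): yield φR_n = 1.0×0.6×345×6×134 = 166.4 kN; rupture φR_n = 0.75×0.6×450×6×134 = 162.8 kN; take 162.8 kN (rupture).
Tension yield (gross): A_g = 28×6 = 168 mm². φR_n = 0.90 × 345 × 168 = 52.2 kN.
Governing: min(122.8, 162.8, 52.2) = 52.2 kN → gross-section yield.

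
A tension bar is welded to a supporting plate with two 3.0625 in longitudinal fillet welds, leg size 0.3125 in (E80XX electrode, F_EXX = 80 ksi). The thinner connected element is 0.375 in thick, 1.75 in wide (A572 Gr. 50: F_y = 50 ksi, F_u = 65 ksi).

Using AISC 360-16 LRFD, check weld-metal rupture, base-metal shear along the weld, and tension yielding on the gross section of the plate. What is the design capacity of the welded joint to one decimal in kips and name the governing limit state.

Weld metal: throat = 0.707×0.3125 = 0.22094 in, L = 2×3.0625 = 6.125 in. φR_n = 0.75 × 0.6 × 80 × 0.22094 × 6.125 = 48.7 kips.
Base metal shear (0.375 in plate): yield φR_n = 1.0×0.6×50×0.375×6.125 = 68.9 kips; rupture φR_n = 0.75×0.6×65×0.375×6.125 = 67.2 kips; take 67.2 kips (rupture).
Tension yield (gross): A_g = 1.75×0.375 = 0.65625 in². φR_n = 0.90 × 50 × 0.65625 = 29.5 kips.
Governing: min(48.7, 67.2, 29.5) = 29.5 kips → gross-section yield.

29.5 kips (gross-section yield governs)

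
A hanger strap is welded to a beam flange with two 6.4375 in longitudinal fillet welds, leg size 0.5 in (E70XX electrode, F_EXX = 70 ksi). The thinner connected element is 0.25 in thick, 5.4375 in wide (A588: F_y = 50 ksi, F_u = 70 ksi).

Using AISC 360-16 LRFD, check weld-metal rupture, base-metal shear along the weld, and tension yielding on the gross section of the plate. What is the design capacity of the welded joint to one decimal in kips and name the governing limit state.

Weld metal: throat = 0.707×0.5 = 0.3535 in, L = 2×6.4375 = 12.875 in. φR_n = 0.75 × 0.6 × 70 × 0.3535 × 12.875 = 143.4 kips.
Base metal shear (0.25 in plate): yield φR_n = 1.0×0.6×50×0.25×12.875 = 96.6 kips; rupture φR_n = 0.75×0.6×70×0.25×12.875 = 101.4 kips; take 96.6 kips (yield).
Tension yield (gross): A_g = 5.4375×0.25 = 1.3594 in². φR_n = 0.90 × 50 × 1.3594 = 61.2 kips.
Governing: min(143.4, 96.6, 61.2) = 61.2 kips → gross-section yield.

61.2 kips (gross-section yield governs)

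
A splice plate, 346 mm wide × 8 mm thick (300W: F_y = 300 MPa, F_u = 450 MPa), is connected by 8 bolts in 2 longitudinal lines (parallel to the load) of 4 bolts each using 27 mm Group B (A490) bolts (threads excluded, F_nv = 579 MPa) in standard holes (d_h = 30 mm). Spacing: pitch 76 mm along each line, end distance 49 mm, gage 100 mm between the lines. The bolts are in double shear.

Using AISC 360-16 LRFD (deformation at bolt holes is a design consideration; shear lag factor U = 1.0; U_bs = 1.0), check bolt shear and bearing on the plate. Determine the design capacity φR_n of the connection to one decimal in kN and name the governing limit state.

1114.6 kN (bearing governs)

Bolt shear: A_b = π(27)²/4 = 572.56 mm². φR_n = 0.75 × 579 × 572.56 × 8 × 2 = 3978.1 kN.
Bearing (8 mm plate, F_u = 450 MPa): end bolts L_c = 49 − 30/2 = 34, R_n = min(1.2×34×8×450, 2.4×27×8×450) = 146.88 kN/bolt; interior L_c = 76 − 30 = 46, R_n = 198.72 kN/bolt. φR_n = 0.75 × (2×146.88 + 6×198.72) = 1114.6 kN.
Governing: min(3978.1, 1114.6) = 1114.6 kN → bearing.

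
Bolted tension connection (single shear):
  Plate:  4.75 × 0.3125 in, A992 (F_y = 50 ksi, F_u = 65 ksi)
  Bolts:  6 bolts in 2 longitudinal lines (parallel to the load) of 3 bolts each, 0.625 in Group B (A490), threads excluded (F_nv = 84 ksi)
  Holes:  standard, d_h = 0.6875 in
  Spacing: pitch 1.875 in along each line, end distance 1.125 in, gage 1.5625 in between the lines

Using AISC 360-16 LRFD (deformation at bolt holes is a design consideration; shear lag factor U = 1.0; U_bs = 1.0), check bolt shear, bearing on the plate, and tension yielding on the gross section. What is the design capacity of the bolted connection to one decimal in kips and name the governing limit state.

Bolt shear: A_b = π(0.625)²/4 = 0.3068 in². φR_n = 0.75 × 84 × 0.3068 × 6 × 1 = 116.0 kips.
Bearing (0.3125 in plate, F_u = 65 ksi): end bolts L_c = 1.125 − 0.6875/2 = 0.78125, R_n = min(1.2×0.78125×0.3125×65, 2.4×0.625×0.3125×65) = 19.043 kips/bolt; interior L_c = 1.875 − 0.6875 = 1.1875, R_n = 28.945 kips/bolt. φR_n = 0.75 × (2×19.043 + 4×28.945) = 115.4 kips.
Tension yield (gross): A_g = 4.75×0.3125 = 1.4844 in². φR_n = 0.90 × 50 × 1.4844 = 66.8 kips.
Governing: min(116.0, 115.4, 66.8) = 66.8 kips → gross-section yield.

66.8 kips (gross-section yield governs)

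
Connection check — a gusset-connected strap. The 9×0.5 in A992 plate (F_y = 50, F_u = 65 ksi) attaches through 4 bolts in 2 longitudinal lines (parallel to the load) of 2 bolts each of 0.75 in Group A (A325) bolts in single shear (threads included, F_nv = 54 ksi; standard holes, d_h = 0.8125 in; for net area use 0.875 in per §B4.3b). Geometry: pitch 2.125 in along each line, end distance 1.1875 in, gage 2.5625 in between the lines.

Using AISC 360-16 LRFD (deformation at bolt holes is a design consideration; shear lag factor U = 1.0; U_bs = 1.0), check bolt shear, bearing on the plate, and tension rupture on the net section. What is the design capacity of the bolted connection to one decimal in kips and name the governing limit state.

71.6 kips (bolt shear governs)

Bolt shear: A_b = π(0.75)²/4 = 0.44179 in². φR_n = 0.75 × 54 × 0.44179 × 4 × 1 = 71.6 kips.
Bearing (0.5 in plate, F_u = 65 ksi): end bolts L_c = 1.1875 − 0.8125/2 = 0.78125, R_n = min(1.2×0.78125×0.5×65, 2.4×0.75×0.5×65) = 30.469 kips/bolt; interior L_c = 2.125 − 0.8125 = 1.3125, R_n = 51.188 kips/bolt. φR_n = 0.75 × (2×30.469 + 2×51.188) = 122.5 kips.
Tension rupture (net): A_n = (9 − 2×0.875)×0.5 = 3.625 in² (U = 1.0, A_e = A_n). φR_n = 0.75 × 65 × 3.625 = 176.7 kips.
Governing: min(71.6, 122.5, 176.7) = 71.6 kips → bolt shear.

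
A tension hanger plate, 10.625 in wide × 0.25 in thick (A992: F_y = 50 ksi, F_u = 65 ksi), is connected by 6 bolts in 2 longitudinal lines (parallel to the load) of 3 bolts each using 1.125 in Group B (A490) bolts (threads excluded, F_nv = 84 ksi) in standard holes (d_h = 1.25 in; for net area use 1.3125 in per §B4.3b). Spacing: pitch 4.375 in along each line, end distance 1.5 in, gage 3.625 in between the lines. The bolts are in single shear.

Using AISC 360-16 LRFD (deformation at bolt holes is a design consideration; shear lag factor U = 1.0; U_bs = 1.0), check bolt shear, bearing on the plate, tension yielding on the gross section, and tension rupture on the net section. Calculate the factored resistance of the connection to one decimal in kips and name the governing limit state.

97.5 kips (net-section rupture governs)

Bolt shear: A_b = π(1.125)²/4 = 0.99402 in². φR_n = 0.75 × 84 × 0.99402 × 6 × 1 = 375.7 kips.
Bearing (0.25 in plate, F_u = 65 ksi): end bolts L_c = 1.5 − 1.25/2 = 0.875, R_n = min(1.2×0.875×0.25×65, 2.4×1.125×0.25×65) = 17.063 kips/bolt; interior L_c = 4.375 − 1.25 = 3.125, R_n = 43.875 kips/bolt. φR_n = 0.75 × (2×17.063 + 4×43.875) = 157.2 kips.
Tension yield (gross): A_g = 10.625×0.25 = 2.6563 in². φR_n = 0.90 × 50 × 2.6563 = 119.5 kips.
Tension rupture (net): A_n = (10.625 − 2×1.3125)×0.25 = 2 in² (U = 1.0, A_e = A_n). φR_n = 0.75 × 65 × 2 = 97.5 kips.
Governing: min(375.7, 157.2, 119.5, 97.5) = 97.5 kips → net-section rupture.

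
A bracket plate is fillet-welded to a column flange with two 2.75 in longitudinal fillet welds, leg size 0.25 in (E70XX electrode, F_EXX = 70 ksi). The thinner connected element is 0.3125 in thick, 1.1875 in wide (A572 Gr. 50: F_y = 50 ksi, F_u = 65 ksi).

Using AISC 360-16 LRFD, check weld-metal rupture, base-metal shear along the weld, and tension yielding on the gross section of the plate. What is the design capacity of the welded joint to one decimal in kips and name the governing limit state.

16.7 kips (gross-section yield governs)

Weld metal: throat = 0.707×0.25 = 0.17675 in, L = 2×2.75 = 5.5 in. φR_n = 0.75 × 0.6 × 70 × 0.17675 × 5.5 = 30.6 kips.
Base metal shear (0.3125 in plate): yield φR_n = 1.0×0.6×50×0.3125×5.5 = 51.6 kips; rupture φR_n = 0.75×0.6×65×0.3125×5.5 = 50.3 kips; take 50.3 kips (rupture).
Tension yield (gross): A_g = 1.1875×0.3125 = 0.37109 in². φR_n = 0.90 × 50 × 0.37109 = 16.7 kips.
Governing: min(30.6, 50.3, 16.7) = 16.7 kips → gross-section yield.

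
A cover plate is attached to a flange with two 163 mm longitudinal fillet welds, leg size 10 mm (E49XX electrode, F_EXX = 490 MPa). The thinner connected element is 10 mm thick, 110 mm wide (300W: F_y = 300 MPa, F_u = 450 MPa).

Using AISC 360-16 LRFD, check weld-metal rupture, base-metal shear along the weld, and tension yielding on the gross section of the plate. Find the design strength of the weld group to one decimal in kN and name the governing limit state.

Weld metal: throat = 0.707×10 = 7.07 mm, L = 2×163 = 326 mm. φR_n = 0.75 × 0.6 × 490 × 7.07 × 326 = 508.2 kN.
Base metal shear (10 mm plate): yield φR_n = 1.0×0.6×300×10×326 = 586.8 kN; rupture φR_n = 0.75×0.6×450×10×326 = 660.2 kN; take 586.8 kN (yield).
Tension yield (gross): A_g = 110×10 = 1100 mm². φR_n = 0.90 × 300 × 1100 = 297.0 kN.
Governing: min(508.2, 586.8, 297.0) = 297.0 kN → gross-section yield.

297.0 kN (gross-section yield governs)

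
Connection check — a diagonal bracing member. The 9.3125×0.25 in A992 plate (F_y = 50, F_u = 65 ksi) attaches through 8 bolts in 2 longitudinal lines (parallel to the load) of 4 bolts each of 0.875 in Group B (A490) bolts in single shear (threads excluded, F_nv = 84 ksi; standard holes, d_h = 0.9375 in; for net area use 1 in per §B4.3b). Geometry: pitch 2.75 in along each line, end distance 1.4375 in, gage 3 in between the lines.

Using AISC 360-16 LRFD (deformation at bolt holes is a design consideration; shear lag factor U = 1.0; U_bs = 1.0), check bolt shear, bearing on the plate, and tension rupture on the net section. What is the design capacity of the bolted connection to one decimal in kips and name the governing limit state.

Bolt shear: A_b = π(0.875)²/4 = 0.60132 in². φR_n = 0.75 × 84 × 0.60132 × 8 × 1 = 303.1 kips.
Bearing (0.25 in plate, F_u = 65 ksi): end bolts L_c = 1.4375 − 0.9375/2 = 0.96875, R_n = min(1.2×0.96875×0.25×65, 2.4×0.875×0.25×65) = 18.891 kips/bolt; interior L_c = 2.75 − 0.9375 = 1.8125, R_n = 34.125 kips/bolt. φR_n = 0.75 × (2×18.891 + 6×34.125) = 181.9 kips.
Tension rupture (net): A_n = (9.3125 − 2×1)×0.25 = 1.8281 in² (U = 1.0, A_e = A_n). φR_n = 0.75 × 65 × 1.8281 = 89.1 kips.
Governing: min(303.1, 181.9, 89.1) = 89.1 kips → net-section rupture.

89.1 kips (net-section rupture governs)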